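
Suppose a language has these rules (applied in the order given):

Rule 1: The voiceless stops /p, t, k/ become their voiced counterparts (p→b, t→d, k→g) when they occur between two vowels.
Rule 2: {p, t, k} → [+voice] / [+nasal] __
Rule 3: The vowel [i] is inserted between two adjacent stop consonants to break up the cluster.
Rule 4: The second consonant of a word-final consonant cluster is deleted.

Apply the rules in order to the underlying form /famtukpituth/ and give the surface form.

famdukipidut

Rule 1 (intervocalic voicing): /t/ is a voiceless stop between vowels /i/ and /u/, so it voices to [d]. /famtukpituth/ → famtukpiduth.
Rule 2 (post-nasal voicing): /t/ is a voiceless stop immediately after the nasal /m/, so it voices to [d]. /famtukpiduth/ → famdukpiduth.
Rule 3 (stop-cluster i-epenthesis): /k/ and /p/ form a stop–stop cluster, so [i] is inserted between them. /famdukpiduth/ → famdukipiduth.
Rule 4 (final cluster simplification): /h/ is the second consonant of a word-final cluster /th/, so it deletes. /famdukipiduth/ → famdukipidut.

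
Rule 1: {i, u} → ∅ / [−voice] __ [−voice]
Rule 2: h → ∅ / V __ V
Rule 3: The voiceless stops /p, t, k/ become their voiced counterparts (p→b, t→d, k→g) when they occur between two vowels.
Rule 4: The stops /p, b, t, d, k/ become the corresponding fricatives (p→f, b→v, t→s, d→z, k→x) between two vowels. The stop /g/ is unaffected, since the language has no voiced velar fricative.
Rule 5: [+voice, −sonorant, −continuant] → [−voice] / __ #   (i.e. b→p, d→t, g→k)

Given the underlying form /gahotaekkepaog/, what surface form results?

gaozaekkevaok

Rule 1 (high vowel syncope): no segment meets the environment; /gahotaekkepaog/ is unchanged.
Rule 2 (intervocalic h-deletion): /h/ occurs between vowels /a/ and /o/, so it deletes. /gahotaekkepaog/ → gaotaekkepaog.
Rule 3 (intervocalic voicing): /t/ is a voiceless stop between vowels /o/ and /a/, so it voices to [d]. /p/ is a voiceless stop between vowels /e/ and /a/, so it voices to [b]. /gaotaekkepaog/ → gaodaekkebaog.
Rule 4 (intervocalic spirantization): /d/ is a stop between vowels /o/ and /a/, so it spirantizes to the fricative [z]. /b/ is a stop between vowels /e/ and /a/, so it spirantizes to the fricative [v]. /gaodaekkebaog/ → gaozaekkevaog.
Rule 5 (final devoicing): /g/ is a voiced stop in word-final position, so it devoices to [k]. /gaozaekkevaog/ → gaozaekkevaok.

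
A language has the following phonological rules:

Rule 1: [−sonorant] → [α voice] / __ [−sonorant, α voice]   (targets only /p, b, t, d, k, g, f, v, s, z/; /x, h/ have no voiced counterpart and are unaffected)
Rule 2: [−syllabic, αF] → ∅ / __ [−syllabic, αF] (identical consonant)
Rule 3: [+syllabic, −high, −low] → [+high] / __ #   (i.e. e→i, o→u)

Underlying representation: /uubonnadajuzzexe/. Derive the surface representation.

uubonadajuzexi

Rule 1 (regressive voicing assimilation): no segment meets the environment; /uubonnadajuzzexe/ is unchanged.
Rule 2 (degemination): /nn/ is a geminate; the first /n/ deletes. /zz/ is a geminate; the first /z/ deletes. /uubonnadajuzzexe/ → uubonadajuzexe.
Rule 3 (final vowel raising): /e/ is a mid vowel in word-final position, so it raises to [i]. /uubonadajuzexe/ → uubonadajuzexi.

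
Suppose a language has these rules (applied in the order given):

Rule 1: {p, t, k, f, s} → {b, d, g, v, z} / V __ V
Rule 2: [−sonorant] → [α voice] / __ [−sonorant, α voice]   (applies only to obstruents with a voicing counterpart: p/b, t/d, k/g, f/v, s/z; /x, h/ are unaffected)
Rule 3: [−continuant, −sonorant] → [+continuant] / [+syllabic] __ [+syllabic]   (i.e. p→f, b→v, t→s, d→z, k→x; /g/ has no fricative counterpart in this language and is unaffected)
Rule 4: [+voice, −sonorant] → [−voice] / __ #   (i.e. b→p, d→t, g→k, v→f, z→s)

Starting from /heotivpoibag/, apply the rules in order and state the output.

Rule 1 (intervocalic voicing): /t/ is a voiceless obstruent between vowels /o/ and /i/, so it voices to [d]. /heotivpoibag/ → heodivpoibag.
Rule 2 (regressive voicing assimilation): /v/ precedes the voiceless obstruent /p/, so it devoices to [f] by assimilation. /heodivpoibag/ → heodifpoibag.
Rule 3 (intervocalic spirantization): /d/ is a stop between vowels /o/ and /i/, so it spirantizes to the fricative [z]. /b/ is a stop between vowels /i/ and /a/, so it spirantizes to the fricative [v]. /heodifpoibag/ → heozifpoivag.
Rule 4 (final devoicing): /g/ is a voiced obstruent in word-final position, so it devoices to [k]. /heozifpoivag/ → heozifpoivak.

heozifpoivak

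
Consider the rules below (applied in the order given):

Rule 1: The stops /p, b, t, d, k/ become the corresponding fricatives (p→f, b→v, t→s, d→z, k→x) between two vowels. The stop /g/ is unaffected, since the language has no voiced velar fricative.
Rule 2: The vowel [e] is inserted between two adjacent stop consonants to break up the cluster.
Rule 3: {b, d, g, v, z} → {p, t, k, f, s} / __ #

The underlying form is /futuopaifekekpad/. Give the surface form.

fusuofaifexekepat

Rule 1 (intervocalic spirantization): /t/ is a stop between vowels /u/ and /u/, so it spirantizes to the fricative [s]. /p/ is a stop between vowels /o/ and /a/, so it spirantizes to the fricative [f]. /k/ is a stop between vowels /e/ and /e/, so it spirantizes to the fricative [x]. /futuopaifekekpad/ → fusuofaifexekpad.
Rule 2 (stop-cluster e-epenthesis): /k/ and /p/ form a stop–stop cluster, so [e] is inserted between them. /fusuofaifexekpad/ → fusuofaifexekepad.
Rule 3 (final devoicing): /d/ is a voiced obstruent in word-final position, so it devoices to [t]. /fusuofaifexekepad/ → fusuofaifexekepat.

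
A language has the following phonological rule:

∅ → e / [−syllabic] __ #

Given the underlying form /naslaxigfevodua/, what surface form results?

naslaxigfevodua

No segment of /naslaxigfevodua/ meets the structural description of the rule, so the form surfaces unchanged.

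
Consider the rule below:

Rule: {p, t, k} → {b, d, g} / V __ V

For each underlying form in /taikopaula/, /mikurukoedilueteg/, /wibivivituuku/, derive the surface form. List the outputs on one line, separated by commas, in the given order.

taigobaula, migurugoediluedeg, wibivividuugu

/taikopaula/: /k/ is a voiceless stop between vowels /i/ and /o/, so it voices to [g]. /p/ is a voiceless stop between vowels /o/ and /a/, so it voices to [b]. → [taigobaula].
/mikurukoedilueteg/: /k/ is a voiceless stop between vowels /i/ and /u/, so it voices to [g]. /k/ is a voiceless stop between vowels /u/ and /o/, so it voices to [g]. /t/ is a voiceless stop between vowels /e/ and /e/, so it voices to [d]. → [migurugoediluedeg].
/wibivivituuku/: /t/ is a voiceless stop between vowels /i/ and /u/, so it voices to [d]. /k/ is a voiceless stop between vowels /u/ and /u/, so it voices to [g]. → [wibivividuugu].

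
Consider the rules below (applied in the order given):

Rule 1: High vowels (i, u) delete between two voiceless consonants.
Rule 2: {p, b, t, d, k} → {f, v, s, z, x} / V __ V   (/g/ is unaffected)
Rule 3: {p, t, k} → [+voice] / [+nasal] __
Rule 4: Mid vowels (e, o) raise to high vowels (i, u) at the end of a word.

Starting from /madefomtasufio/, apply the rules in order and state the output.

Rule 1 (high vowel syncope): /u/ is a high vowel flanked by voiceless consonants /s/ and /f/, so it deletes. /madefomtasufio/ → madefomtasfio.
Rule 2 (intervocalic spirantization): /d/ is a stop between vowels /a/ and /e/, so it spirantizes to the fricative [z]. /madefomtasfio/ → mazefomtasfio.
Rule 3 (post-nasal voicing): /t/ is a voiceless stop immediately after the nasal /m/, so it voices to [d]. /mazefomtasfio/ → mazefomdasfio.
Rule 4 (final vowel raising): /o/ is a mid vowel in word-final position, so it raises to [u]. /mazefomdasfio/ → mazefomdasfiu.

mazefomdasfiu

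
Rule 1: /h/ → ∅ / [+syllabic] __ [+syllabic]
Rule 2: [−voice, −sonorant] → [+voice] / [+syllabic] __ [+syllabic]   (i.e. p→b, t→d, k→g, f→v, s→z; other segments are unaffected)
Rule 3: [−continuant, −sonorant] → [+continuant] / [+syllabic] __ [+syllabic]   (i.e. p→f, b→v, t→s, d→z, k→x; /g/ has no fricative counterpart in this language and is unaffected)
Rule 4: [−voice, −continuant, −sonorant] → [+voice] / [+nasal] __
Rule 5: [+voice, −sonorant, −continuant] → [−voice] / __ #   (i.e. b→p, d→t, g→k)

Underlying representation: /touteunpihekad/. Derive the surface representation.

Rule 1 (intervocalic h-deletion): /h/ occurs between vowels /i/ and /e/, so it deletes. /touteunpihekad/ → touteunpiekad.
Rule 2 (intervocalic voicing): /t/ is a voiceless obstruent between vowels /u/ and /e/, so it voices to [d]. /k/ is a voiceless obstruent between vowels /e/ and /a/, so it voices to [g]. /touteunpiekad/ → toudeunpiegad.
Rule 3 (intervocalic spirantization): /d/ is a stop between vowels /u/ and /e/, so it spirantizes to the fricative [z]. /toudeunpiegad/ → touzeunpiegad.
Rule 4 (post-nasal voicing): /p/ is a voiceless stop immediately after the nasal /n/, so it voices to [b]. /touzeunpiegad/ → touzeunbiegad.
Rule 5 (final devoicing): /d/ is a voiced stop in word-final position, so it devoices to [t]. /touzeunbiegad/ → touzeunbiegat.

touzeunbiegat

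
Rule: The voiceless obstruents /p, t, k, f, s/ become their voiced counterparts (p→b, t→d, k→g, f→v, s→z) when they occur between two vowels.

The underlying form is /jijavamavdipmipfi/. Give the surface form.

jijavamavdipmipfi

No segment of /jijavamavdipmipfi/ meets the structural description of the rule, so the form surfaces unchanged.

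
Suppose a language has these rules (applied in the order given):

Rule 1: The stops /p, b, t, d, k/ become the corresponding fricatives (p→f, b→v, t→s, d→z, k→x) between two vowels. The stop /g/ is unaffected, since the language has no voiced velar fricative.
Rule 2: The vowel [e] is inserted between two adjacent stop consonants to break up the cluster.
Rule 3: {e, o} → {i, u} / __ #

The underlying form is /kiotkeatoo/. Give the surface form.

Rule 1 (intervocalic spirantization): /t/ is a stop between vowels /a/ and /o/, so it spirantizes to the fricative [s]. /kiotkeatoo/ → kiotkeasoo.
Rule 2 (stop-cluster e-epenthesis): /t/ and /k/ form a stop–stop cluster, so [e] is inserted between them. /kiotkeasoo/ → kiotekeasoo.
Rule 3 (final vowel raising): /o/ is a mid vowel in word-final position, so it raises to [u]. /kiotekeasoo/ → kiotekeasou.

kiotekeasou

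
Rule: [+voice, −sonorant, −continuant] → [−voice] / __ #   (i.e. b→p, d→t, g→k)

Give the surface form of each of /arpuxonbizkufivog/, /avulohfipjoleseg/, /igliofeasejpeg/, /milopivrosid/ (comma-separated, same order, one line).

/arpuxonbizkufivog/: /g/ is a voiced stop in word-final position, so it devoices to [k]. → [arpuxonbizkufivok].
/avulohfipjoleseg/: /g/ is a voiced stop in word-final position, so it devoices to [k]. → [avulohfipjolesek].
/igliofeasejpeg/: /g/ is a voiced stop in word-final position, so it devoices to [k]. → [igliofeasejpek].
/milopivrosid/: /d/ is a voiced stop in word-final position, so it devoices to [t]. → [milopivrosit].

arpuxonbizkufivok, avulohfipjolesek, igliofeasejpek, milopivrosit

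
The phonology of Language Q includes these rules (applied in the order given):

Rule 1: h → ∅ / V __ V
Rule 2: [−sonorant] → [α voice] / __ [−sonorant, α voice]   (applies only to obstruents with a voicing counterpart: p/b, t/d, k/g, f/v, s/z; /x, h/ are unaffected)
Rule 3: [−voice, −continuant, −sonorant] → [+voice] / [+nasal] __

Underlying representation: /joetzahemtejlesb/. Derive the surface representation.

Rule 1 (intervocalic h-deletion): /h/ occurs between vowels /a/ and /e/, so it deletes. /joetzahemtejlesb/ → joetzaemtejlesb.
Rule 2 (regressive voicing assimilation): /t/ precedes the voiced obstruent /z/, so it voices to [d] by assimilation. /s/ precedes the voiced obstruent /b/, so it voices to [z] by assimilation. /joetzaemtejlesb/ → joedzaemtejlezb.
Rule 3 (post-nasal voicing): /t/ is a voiceless stop immediately after the nasal /m/, so it voices to [d]. /joedzaemtejlezb/ → joedzaemdejlezb.

joedzaemdejlezb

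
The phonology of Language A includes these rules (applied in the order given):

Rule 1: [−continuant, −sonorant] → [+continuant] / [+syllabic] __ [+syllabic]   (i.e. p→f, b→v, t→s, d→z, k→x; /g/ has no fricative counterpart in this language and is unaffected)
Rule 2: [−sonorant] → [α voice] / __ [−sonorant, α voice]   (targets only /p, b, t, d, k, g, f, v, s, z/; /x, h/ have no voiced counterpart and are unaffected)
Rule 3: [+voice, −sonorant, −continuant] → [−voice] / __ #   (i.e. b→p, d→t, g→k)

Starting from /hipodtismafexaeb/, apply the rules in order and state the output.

Rule 1 (intervocalic spirantization): /p/ is a stop between vowels /i/ and /o/, so it spirantizes to the fricative [f]. /hipodtismafexaeb/ → hifodtismafexaeb.
Rule 2 (regressive voicing assimilation): /d/ precedes the voiceless obstruent /t/, so it devoices to [t] by assimilation. /hifodtismafexaeb/ → hifottismafexaeb.
Rule 3 (final devoicing): /b/ is a voiced stop in word-final position, so it devoices to [p]. /hifottismafexaeb/ → hifottismafexaep.

hifottismafexaep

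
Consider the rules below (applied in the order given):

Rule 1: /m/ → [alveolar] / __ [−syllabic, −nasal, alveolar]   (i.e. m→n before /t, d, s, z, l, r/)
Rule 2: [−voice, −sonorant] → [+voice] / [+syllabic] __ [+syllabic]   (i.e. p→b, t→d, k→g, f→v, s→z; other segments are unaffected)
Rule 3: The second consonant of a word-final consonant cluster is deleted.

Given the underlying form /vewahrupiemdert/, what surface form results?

vewahrubiender

Rule 1 (nasal place assimilation): /m/ precedes the alveolar consonant /d/, so it assimilates in place to [n]. /vewahrupiemdert/ → vewahrupiendert.
Rule 2 (intervocalic voicing): /p/ is a voiceless obstruent between vowels /u/ and /i/, so it voices to [b]. /vewahrupiendert/ → vewahrubiendert.
Rule 3 (final cluster simplification): /t/ is the second consonant of a word-final cluster /rt/, so it deletes. /vewahrubiendert/ → vewahrubiender.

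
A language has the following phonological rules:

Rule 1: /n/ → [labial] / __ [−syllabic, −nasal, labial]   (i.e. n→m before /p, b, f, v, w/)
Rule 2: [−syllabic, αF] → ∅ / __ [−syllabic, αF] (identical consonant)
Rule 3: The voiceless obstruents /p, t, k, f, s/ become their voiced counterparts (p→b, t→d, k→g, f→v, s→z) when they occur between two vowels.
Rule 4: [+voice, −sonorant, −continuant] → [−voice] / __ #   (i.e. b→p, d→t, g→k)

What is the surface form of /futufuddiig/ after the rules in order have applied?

Rule 1 (nasal place assimilation): no segment meets the environment; /futufuddiig/ is unchanged.
Rule 2 (degemination): /dd/ is a geminate; the first /d/ deletes. /futufuddiig/ → futufudiig.
Rule 3 (intervocalic voicing): /t/ is a voiceless obstruent between vowels /u/ and /u/, so it voices to [d]. /f/ is a voiceless obstruent between vowels /u/ and /u/, so it voices to [v]. /futufudiig/ → fuduvudiig.
Rule 4 (final devoicing): /g/ is a voiced stop in word-final position, so it devoices to [k]. /fuduvudiig/ → fuduvudiik.

fuduvudiik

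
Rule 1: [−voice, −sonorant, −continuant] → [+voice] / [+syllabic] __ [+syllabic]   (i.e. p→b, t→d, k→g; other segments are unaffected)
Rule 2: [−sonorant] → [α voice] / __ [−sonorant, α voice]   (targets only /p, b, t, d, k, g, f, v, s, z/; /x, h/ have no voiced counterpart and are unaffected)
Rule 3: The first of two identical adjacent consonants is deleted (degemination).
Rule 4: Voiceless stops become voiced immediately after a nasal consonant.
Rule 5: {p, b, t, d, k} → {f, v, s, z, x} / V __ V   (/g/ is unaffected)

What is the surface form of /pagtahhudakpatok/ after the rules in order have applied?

Rule 1 (intervocalic voicing): /t/ is a voiceless stop between vowels /a/ and /o/, so it voices to [d]. /pagtahhudakpatok/ → pagtahhudakpadok.
Rule 2 (regressive voicing assimilation): /g/ precedes the voiceless obstruent /t/, so it devoices to [k] by assimilation. /pagtahhudakpadok/ → paktahhudakpadok.
Rule 3 (degemination): /hh/ is a geminate; the first /h/ deletes. /paktahhudakpadok/ → paktahudakpadok.
Rule 4 (post-nasal voicing): no segment meets the environment; /paktahudakpadok/ is unchanged.
Rule 5 (intervocalic spirantization): /d/ is a stop between vowels /u/ and /a/, so it spirantizes to the fricative [z]. /d/ is a stop between vowels /a/ and /o/, so it spirantizes to the fricative [z]. /paktahudakpadok/ → paktahuzakpazok.

paktahuzakpazok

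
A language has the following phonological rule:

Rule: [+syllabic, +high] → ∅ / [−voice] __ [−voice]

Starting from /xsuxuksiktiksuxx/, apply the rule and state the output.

/u/ is a high vowel flanked by voiceless consonants /s/ and /x/, so it deletes.
/u/ is a high vowel flanked by voiceless consonants /x/ and /k/, so it deletes.
/i/ is a high vowel flanked by voiceless consonants /s/ and /k/, so it deletes.
/i/ is a high vowel flanked by voiceless consonants /t/ and /k/, so it deletes.
/u/ is a high vowel flanked by voiceless consonants /s/ and /x/, so it deletes.
Surface form: [xsxksktksxx].

xsxksktksxx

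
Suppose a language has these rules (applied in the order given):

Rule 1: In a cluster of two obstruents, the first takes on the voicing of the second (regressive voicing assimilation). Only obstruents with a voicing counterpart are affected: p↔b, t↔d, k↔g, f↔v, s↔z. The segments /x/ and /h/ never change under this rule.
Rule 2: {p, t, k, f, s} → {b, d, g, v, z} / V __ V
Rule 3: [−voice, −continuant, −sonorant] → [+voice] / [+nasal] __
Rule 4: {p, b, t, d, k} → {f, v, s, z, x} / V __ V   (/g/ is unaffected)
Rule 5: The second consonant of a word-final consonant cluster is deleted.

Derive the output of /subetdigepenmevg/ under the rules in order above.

suveddigevenmev

Rule 1 (regressive voicing assimilation): /t/ precedes the voiced obstruent /d/, so it voices to [d] by assimilation. /subetdigepenmevg/ → subeddigepenmevg.
Rule 2 (intervocalic voicing): /p/ is a voiceless obstruent between vowels /e/ and /e/, so it voices to [b]. /subeddigepenmevg/ → subeddigebenmevg.
Rule 3 (post-nasal voicing): no segment meets the environment; /subeddigebenmevg/ is unchanged.
Rule 4 (intervocalic spirantization): /b/ is a stop between vowels /u/ and /e/, so it spirantizes to the fricative [v]. /b/ is a stop between vowels /e/ and /e/, so it spirantizes to the fricative [v]. /subeddigebenmevg/ → suveddigevenmevg.
Rule 5 (final cluster simplification): /g/ is the second consonant of a word-final cluster /vg/, so it deletes. /suveddigevenmevg/ → suveddigevenmev.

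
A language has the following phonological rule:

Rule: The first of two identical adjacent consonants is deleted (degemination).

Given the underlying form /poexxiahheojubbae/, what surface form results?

/xx/ is a geminate; the first /x/ deletes.
/hh/ is a geminate; the first /h/ deletes.
/bb/ is a geminate; the first /b/ deletes.
Surface form: [poexiaheojubae].

poexiaheojubae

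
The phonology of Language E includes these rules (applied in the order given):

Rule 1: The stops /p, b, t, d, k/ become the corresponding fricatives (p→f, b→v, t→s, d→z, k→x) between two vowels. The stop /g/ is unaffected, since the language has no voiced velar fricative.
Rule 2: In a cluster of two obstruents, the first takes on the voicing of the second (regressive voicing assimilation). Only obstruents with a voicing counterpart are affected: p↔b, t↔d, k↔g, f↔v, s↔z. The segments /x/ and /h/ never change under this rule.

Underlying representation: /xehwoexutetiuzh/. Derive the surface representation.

Rule 1 (intervocalic spirantization): /t/ is a stop between vowels /u/ and /e/, so it spirantizes to the fricative [s]. /t/ is a stop between vowels /e/ and /i/, so it spirantizes to the fricative [s]. /xehwoexutetiuzh/ → xehwoexusesiuzh.
Rule 2 (regressive voicing assimilation): /z/ precedes the voiceless obstruent /h/, so it devoices to [s] by assimilation. /xehwoexusesiuzh/ → xehwoexusesiush.

xehwoexusesiush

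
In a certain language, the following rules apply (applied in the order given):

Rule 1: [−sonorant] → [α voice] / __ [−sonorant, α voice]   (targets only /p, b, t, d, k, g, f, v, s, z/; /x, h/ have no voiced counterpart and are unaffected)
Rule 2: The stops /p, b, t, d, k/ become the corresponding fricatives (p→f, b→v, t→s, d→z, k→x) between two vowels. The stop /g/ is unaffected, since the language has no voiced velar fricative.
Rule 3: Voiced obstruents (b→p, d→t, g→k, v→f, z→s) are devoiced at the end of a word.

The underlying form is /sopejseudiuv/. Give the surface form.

Rule 1 (regressive voicing assimilation): no segment meets the environment; /sopejseudiuv/ is unchanged.
Rule 2 (intervocalic spirantization): /p/ is a stop between vowels /o/ and /e/, so it spirantizes to the fricative [f]. /d/ is a stop between vowels /u/ and /i/, so it spirantizes to the fricative [z]. /sopejseudiuv/ → sofejseuziuv.
Rule 3 (final devoicing): /v/ is a voiced obstruent in word-final position, so it devoices to [f]. /sofejseuziuv/ → sofejseuziuf.

sofejseuziuf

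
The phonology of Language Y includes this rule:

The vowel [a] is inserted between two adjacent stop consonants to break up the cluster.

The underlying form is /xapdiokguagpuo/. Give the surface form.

/p/ and /d/ form a stop–stop cluster, so [a] is inserted between them.
/k/ and /g/ form a stop–stop cluster, so [a] is inserted between them.
/g/ and /p/ form a stop–stop cluster, so [a] is inserted between them.
Surface form: [xapadiokaguagapuo].

xapadiokaguagapuo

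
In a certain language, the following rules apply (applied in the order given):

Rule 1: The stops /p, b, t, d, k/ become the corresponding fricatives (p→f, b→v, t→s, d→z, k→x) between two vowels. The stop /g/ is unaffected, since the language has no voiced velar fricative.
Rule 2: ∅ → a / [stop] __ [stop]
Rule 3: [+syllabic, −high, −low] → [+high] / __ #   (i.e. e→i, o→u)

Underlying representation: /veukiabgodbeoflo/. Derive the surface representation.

veuxiabagodabeoflu

Rule 1 (intervocalic spirantization): /k/ is a stop between vowels /u/ and /i/, so it spirantizes to the fricative [x]. /veukiabgodbeoflo/ → veuxiabgodbeoflo.
Rule 2 (stop-cluster a-epenthesis): /b/ and /g/ form a stop–stop cluster, so [a] is inserted between them. /d/ and /b/ form a stop–stop cluster, so [a] is inserted between them. /veuxiabgodbeoflo/ → veuxiabagodabeoflo.
Rule 3 (final vowel raising): /o/ is a mid vowel in word-final position, so it raises to [u]. /veuxiabagodabeoflo/ → veuxiabagodabeoflu.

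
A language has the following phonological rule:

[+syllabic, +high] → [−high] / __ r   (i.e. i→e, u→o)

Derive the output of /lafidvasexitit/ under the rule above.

No segment of /lafidvasexitit/ meets the structural description of the rule, so the form surfaces unchanged.

lafidvasexitit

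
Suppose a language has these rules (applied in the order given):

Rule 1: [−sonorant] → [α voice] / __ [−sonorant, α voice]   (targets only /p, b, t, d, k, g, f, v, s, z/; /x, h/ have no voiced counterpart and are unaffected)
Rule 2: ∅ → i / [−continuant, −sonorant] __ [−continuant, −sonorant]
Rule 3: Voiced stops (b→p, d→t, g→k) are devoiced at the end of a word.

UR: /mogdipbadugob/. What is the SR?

mogidibibadugop

Rule 1 (regressive voicing assimilation): /p/ precedes the voiced obstruent /b/, so it voices to [b] by assimilation. /mogdipbadugob/ → mogdibbadugob.
Rule 2 (stop-cluster i-epenthesis): /g/ and /d/ form a stop–stop cluster, so [i] is inserted between them. /b/ and /b/ form a stop–stop cluster, so [i] is inserted between them. /mogdibbadugob/ → mogidibibadugob.
Rule 3 (final devoicing): /b/ is a voiced stop in word-final position, so it devoices to [p]. /mogidibibadugob/ → mogidibibadugop.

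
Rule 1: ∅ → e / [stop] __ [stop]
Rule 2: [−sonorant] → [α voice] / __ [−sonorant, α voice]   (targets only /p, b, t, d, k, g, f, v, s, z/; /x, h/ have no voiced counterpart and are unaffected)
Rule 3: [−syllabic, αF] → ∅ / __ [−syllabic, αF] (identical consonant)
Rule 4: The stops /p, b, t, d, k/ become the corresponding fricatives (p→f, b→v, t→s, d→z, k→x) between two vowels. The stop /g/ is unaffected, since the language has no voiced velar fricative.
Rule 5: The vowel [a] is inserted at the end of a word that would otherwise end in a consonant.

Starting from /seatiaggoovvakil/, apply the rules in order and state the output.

Rule 1 (stop-cluster e-epenthesis): /g/ and /g/ form a stop–stop cluster, so [e] is inserted between them. /seatiaggoovvakil/ → seatiagegoovvakil.
Rule 2 (regressive voicing assimilation): no segment meets the environment; /seatiagegoovvakil/ is unchanged.
Rule 3 (degemination): /vv/ is a geminate; the first /v/ deletes. /seatiagegoovvakil/ → seatiagegoovakil.
Rule 4 (intervocalic spirantization): /t/ is a stop between vowels /a/ and /i/, so it spirantizes to the fricative [s]. /k/ is a stop between vowels /a/ and /i/, so it spirantizes to the fricative [x]. /seatiagegoovakil/ → seasiagegoovaxil.
Rule 5 (final a-epenthesis): the form ends in the consonant /l/, so [a] is inserted word-finally. /seasiagegoovaxil/ → seasiagegoovaxila.

seasiagegoovaxila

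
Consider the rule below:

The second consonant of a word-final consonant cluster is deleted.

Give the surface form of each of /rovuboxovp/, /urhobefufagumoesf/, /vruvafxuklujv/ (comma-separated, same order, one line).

rovuboxov, urhobefufagumoes, vruvafxukluj

/rovuboxovp/: /p/ is the second consonant of a word-final cluster /vp/, so it deletes. → [rovuboxov].
/urhobefufagumoesf/: /f/ is the second consonant of a word-final cluster /sf/, so it deletes. → [urhobefufagumoes].
/vruvafxuklujv/: /v/ is the second consonant of a word-final cluster /jv/, so it deletes. → [vruvafxukluj].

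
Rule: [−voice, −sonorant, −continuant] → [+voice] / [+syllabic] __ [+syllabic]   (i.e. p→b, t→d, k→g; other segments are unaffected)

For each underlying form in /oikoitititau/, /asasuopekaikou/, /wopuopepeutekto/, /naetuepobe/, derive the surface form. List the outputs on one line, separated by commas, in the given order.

oigoidididau, asasuobegaigou, wobuobebeudekto, naeduebobe

/oikoitititau/: /k/ is a voiceless stop between vowels /i/ and /o/, so it voices to [g]. /t/ is a voiceless stop between vowels /i/ and /i/, so it voices to [d]. /t/ is a voiceless stop between vowels /i/ and /i/, so it voices to [d]. /t/ is a voiceless stop between vowels /i/ and /a/, so it voices to [d]. → [oigoidididau].
/asasuopekaikou/: /p/ is a voiceless stop between vowels /o/ and /e/, so it voices to [b]. /k/ is a voiceless stop between vowels /e/ and /a/, so it voices to [g]. /k/ is a voiceless stop between vowels /i/ and /o/, so it voices to [g]. → [asasuobegaigou].
/wopuopepeutekto/: /p/ is a voiceless stop between vowels /o/ and /u/, so it voices to [b]. /p/ is a voiceless stop between vowels /o/ and /e/, so it voices to [b]. /p/ is a voiceless stop between vowels /e/ and /e/, so it voices to [b]. /t/ is a voiceless stop between vowels /u/ and /e/, so it voices to [d]. → [wobuobebeudekto].
/naetuepobe/: /t/ is a voiceless stop between vowels /e/ and /u/, so it voices to [d]. /p/ is a voiceless stop between vowels /e/ and /o/, so it voices to [b]. → [naeduebobe].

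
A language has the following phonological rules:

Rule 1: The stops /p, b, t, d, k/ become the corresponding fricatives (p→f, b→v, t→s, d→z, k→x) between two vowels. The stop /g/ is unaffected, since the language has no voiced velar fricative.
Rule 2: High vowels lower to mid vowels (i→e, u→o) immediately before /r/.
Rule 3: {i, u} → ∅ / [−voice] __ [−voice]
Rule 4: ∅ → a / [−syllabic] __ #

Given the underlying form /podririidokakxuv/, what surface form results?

podreriizoxakxuva

Rule 1 (intervocalic spirantization): /d/ is a stop between vowels /i/ and /o/, so it spirantizes to the fricative [z]. /k/ is a stop between vowels /o/ and /a/, so it spirantizes to the fricative [x]. /podririidokakxuv/ → podririizoxakxuv.
Rule 2 (pre-rhotic lowering): /i/ is a high vowel immediately before /r/, so it lowers to [e]. /podririizoxakxuv/ → podreriizoxakxuv.
Rule 3 (high vowel syncope): no segment meets the environment; /podreriizoxakxuv/ is unchanged.
Rule 4 (final a-epenthesis): the form ends in the consonant /v/, so [a] is inserted word-finally. /podreriizoxakxuv/ → podreriizoxakxuva.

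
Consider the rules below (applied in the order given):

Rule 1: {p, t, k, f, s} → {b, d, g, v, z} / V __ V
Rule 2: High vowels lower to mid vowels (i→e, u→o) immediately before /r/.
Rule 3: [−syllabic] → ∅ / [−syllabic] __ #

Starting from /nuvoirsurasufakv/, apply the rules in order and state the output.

nuvoersorazuvak

Rule 1 (intervocalic voicing): /s/ is a voiceless obstruent between vowels /a/ and /u/, so it voices to [z]. /f/ is a voiceless obstruent between vowels /u/ and /a/, so it voices to [v]. /nuvoirsurasufakv/ → nuvoirsurazuvakv.
Rule 2 (pre-rhotic lowering): /i/ is a high vowel immediately before /r/, so it lowers to [e]. /u/ is a high vowel immediately before /r/, so it lowers to [o]. /nuvoirsurazuvakv/ → nuvoersorazuvakv.
Rule 3 (final cluster simplification): /v/ is the second consonant of a word-final cluster /kv/, so it deletes. /nuvoersorazuvakv/ → nuvoersorazuvak.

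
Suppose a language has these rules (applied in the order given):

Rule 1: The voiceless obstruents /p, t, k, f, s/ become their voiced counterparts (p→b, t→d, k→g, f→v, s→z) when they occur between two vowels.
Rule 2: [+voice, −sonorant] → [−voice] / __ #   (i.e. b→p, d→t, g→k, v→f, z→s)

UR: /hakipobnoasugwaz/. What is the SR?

Rule 1 (intervocalic voicing): /k/ is a voiceless obstruent between vowels /a/ and /i/, so it voices to [g]. /p/ is a voiceless obstruent between vowels /i/ and /o/, so it voices to [b]. /s/ is a voiceless obstruent between vowels /a/ and /u/, so it voices to [z]. /hakipobnoasugwaz/ → hagibobnoazugwaz.
Rule 2 (final devoicing): /z/ is a voiced obstruent in word-final position, so it devoices to [s]. /hagibobnoazugwaz/ → hagibobnoazugwas.

hagibobnoazugwas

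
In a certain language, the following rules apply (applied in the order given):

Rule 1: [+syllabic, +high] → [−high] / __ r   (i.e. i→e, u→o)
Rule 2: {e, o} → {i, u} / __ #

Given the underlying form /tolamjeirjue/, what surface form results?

Rule 1 (pre-rhotic lowering): /i/ is a high vowel immediately before /r/, so it lowers to [e]. /tolamjeirjue/ → tolamjeerjue.
Rule 2 (final vowel raising): /e/ is a mid vowel in word-final position, so it raises to [i]. /tolamjeerjue/ → tolamjeerjui.

tolamjeerjui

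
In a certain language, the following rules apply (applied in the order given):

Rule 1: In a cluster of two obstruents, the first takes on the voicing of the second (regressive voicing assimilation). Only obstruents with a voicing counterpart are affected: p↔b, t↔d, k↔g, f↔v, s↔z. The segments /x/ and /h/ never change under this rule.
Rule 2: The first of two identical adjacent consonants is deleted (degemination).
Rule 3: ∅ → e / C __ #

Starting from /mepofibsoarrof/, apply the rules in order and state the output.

mepofipsoarofe

Rule 1 (regressive voicing assimilation): /b/ precedes the voiceless obstruent /s/, so it devoices to [p] by assimilation. /mepofibsoarrof/ → mepofipsoarrof.
Rule 2 (degemination): /rr/ is a geminate; the first /r/ deletes. /mepofipsoarrof/ → mepofipsoarof.
Rule 3 (final e-epenthesis): the form ends in the consonant /f/, so [e] is inserted word-finally. /mepofipsoarof/ → mepofipsoarofe.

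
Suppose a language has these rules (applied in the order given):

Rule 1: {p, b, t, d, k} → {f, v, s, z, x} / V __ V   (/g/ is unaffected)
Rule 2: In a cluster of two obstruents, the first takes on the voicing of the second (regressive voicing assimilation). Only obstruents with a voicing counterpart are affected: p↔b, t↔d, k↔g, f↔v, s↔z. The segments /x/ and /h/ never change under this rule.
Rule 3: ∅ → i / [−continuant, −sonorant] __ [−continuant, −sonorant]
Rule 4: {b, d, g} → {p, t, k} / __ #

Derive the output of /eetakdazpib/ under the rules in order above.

eesagidaspip

Rule 1 (intervocalic spirantization): /t/ is a stop between vowels /e/ and /a/, so it spirantizes to the fricative [s]. /eetakdazpib/ → eesakdazpib.
Rule 2 (regressive voicing assimilation): /k/ precedes the voiced obstruent /d/, so it voices to [g] by assimilation. /z/ precedes the voiceless obstruent /p/, so it devoices to [s] by assimilation. /eesakdazpib/ → eesagdaspib.
Rule 3 (stop-cluster i-epenthesis): /g/ and /d/ form a stop–stop cluster, so [i] is inserted between them. /eesagdaspib/ → eesagidaspib.
Rule 4 (final devoicing): /b/ is a voiced stop in word-final position, so it devoices to [p]. /eesagidaspib/ → eesagidaspip.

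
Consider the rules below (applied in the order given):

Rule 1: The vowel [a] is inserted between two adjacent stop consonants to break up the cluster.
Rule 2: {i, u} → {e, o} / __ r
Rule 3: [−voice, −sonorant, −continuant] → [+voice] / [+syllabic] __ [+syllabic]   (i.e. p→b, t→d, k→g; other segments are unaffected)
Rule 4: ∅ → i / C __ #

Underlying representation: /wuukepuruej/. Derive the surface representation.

wuugeborueji

Rule 1 (stop-cluster a-epenthesis): no segment meets the environment; /wuukepuruej/ is unchanged.
Rule 2 (pre-rhotic lowering): /u/ is a high vowel immediately before /r/, so it lowers to [o]. /wuukepuruej/ → wuukeporuej.
Rule 3 (intervocalic voicing): /k/ is a voiceless stop between vowels /u/ and /e/, so it voices to [g]. /p/ is a voiceless stop between vowels /e/ and /o/, so it voices to [b]. /wuukeporuej/ → wuugeboruej.
Rule 4 (final i-epenthesis): the form ends in the consonant /j/, so [i] is inserted word-finally. /wuugeboruej/ → wuugeborueji.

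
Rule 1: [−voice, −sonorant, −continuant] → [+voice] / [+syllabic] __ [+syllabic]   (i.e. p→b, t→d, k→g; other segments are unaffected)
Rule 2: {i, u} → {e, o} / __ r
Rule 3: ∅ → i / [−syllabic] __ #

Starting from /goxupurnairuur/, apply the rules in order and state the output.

Rule 1 (intervocalic voicing): /p/ is a voiceless stop between vowels /u/ and /u/, so it voices to [b]. /goxupurnairuur/ → goxuburnairuur.
Rule 2 (pre-rhotic lowering): /u/ is a high vowel immediately before /r/, so it lowers to [o]. /i/ is a high vowel immediately before /r/, so it lowers to [e]. /u/ is a high vowel immediately before /r/, so it lowers to [o]. /goxuburnairuur/ → goxubornaeruor.
Rule 3 (final i-epenthesis): the form ends in the consonant /r/, so [i] is inserted word-finally. /goxubornaeruor/ → goxubornaeruori.

goxubornaeruori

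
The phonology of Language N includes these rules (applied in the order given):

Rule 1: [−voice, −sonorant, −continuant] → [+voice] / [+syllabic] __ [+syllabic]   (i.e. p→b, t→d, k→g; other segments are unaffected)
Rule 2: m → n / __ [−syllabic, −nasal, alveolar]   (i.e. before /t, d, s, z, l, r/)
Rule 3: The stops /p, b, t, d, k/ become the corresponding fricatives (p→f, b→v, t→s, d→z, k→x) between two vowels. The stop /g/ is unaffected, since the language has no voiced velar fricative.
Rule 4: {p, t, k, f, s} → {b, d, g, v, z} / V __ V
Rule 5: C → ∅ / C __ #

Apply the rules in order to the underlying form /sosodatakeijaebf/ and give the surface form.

sozozazageijaeb

Rule 1 (intervocalic voicing): /t/ is a voiceless stop between vowels /a/ and /a/, so it voices to [d]. /k/ is a voiceless stop between vowels /a/ and /e/, so it voices to [g]. /sosodatakeijaebf/ → sosodadageijaebf.
Rule 2 (nasal place assimilation): no segment meets the environment; /sosodadageijaebf/ is unchanged.
Rule 3 (intervocalic spirantization): /d/ is a stop between vowels /o/ and /a/, so it spirantizes to the fricative [z]. /d/ is a stop between vowels /a/ and /a/, so it spirantizes to the fricative [z]. /sosodadageijaebf/ → sosozazageijaebf.
Rule 4 (intervocalic voicing): /s/ is a voiceless obstruent between vowels /o/ and /o/, so it voices to [z]. /sosozazageijaebf/ → sozozazageijaebf.
Rule 5 (final cluster simplification): /f/ is the second consonant of a word-final cluster /bf/, so it deletes. /sozozazageijaebf/ → sozozazageijaeb.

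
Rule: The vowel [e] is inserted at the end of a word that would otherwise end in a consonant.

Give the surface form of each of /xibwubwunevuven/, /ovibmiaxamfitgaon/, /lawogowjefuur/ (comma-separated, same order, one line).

xibwubwunevuvene, ovibmiaxamfitgaone, lawogowjefuure

/xibwubwunevuven/: the form ends in the consonant /n/, so [e] is inserted word-finally. → [xibwubwunevuvene].
/ovibmiaxamfitgaon/: the form ends in the consonant /n/, so [e] is inserted word-finally. → [ovibmiaxamfitgaone].
/lawogowjefuur/: the form ends in the consonant /r/, so [e] is inserted word-finally. → [lawogowjefuure].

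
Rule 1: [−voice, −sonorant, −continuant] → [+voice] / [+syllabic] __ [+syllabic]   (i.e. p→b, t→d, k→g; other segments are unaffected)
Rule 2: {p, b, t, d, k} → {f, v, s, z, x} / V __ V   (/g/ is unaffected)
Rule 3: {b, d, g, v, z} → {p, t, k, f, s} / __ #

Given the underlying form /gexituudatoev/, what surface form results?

gexizuuzazoef

Rule 1 (intervocalic voicing): /t/ is a voiceless stop between vowels /i/ and /u/, so it voices to [d]. /t/ is a voiceless stop between vowels /a/ and /o/, so it voices to [d]. /gexituudatoev/ → gexiduudadoev.
Rule 2 (intervocalic spirantization): /d/ is a stop between vowels /i/ and /u/, so it spirantizes to the fricative [z]. /d/ is a stop between vowels /u/ and /a/, so it spirantizes to the fricative [z]. /d/ is a stop between vowels /a/ and /o/, so it spirantizes to the fricative [z]. /gexiduudadoev/ → gexizuuzazoev.
Rule 3 (final devoicing): /v/ is a voiced obstruent in word-final position, so it devoices to [f]. /gexizuuzazoev/ → gexizuuzazoef.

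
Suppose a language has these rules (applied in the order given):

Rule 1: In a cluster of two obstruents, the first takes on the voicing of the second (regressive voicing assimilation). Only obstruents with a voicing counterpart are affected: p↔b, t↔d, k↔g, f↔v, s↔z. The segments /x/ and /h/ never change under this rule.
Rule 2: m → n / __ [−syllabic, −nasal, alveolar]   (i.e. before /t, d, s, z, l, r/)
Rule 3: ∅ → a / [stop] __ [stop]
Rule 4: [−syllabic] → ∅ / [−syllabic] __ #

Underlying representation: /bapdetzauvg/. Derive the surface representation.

babadedzauv

Rule 1 (regressive voicing assimilation): /p/ precedes the voiced obstruent /d/, so it voices to [b] by assimilation. /t/ precedes the voiced obstruent /z/, so it voices to [d] by assimilation. /bapdetzauvg/ → babdedzauvg.
Rule 2 (nasal place assimilation): no segment meets the environment; /babdedzauvg/ is unchanged.
Rule 3 (stop-cluster a-epenthesis): /b/ and /d/ form a stop–stop cluster, so [a] is inserted between them. /babdedzauvg/ → babadedzauvg.
Rule 4 (final cluster simplification): /g/ is the second consonant of a word-final cluster /vg/, so it deletes. /babadedzauvg/ → babadedzauv.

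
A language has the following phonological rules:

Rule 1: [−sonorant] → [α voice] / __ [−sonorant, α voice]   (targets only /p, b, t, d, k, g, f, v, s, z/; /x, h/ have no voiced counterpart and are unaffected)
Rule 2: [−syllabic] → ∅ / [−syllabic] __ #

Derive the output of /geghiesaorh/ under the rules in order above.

Rule 1 (regressive voicing assimilation): /g/ precedes the voiceless obstruent /h/, so it devoices to [k] by assimilation. /geghiesaorh/ → gekhiesaorh.
Rule 2 (final cluster simplification): /h/ is the second consonant of a word-final cluster /rh/, so it deletes. /gekhiesaorh/ → gekhiesaor.

gekhiesaor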